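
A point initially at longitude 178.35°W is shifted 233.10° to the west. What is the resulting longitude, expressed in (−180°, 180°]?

51.45°W

Start at -178.35°; shift −233.10° → -411.45°.
-411.45° lies outside (−180°, 180°]; add 360° → -51.45°.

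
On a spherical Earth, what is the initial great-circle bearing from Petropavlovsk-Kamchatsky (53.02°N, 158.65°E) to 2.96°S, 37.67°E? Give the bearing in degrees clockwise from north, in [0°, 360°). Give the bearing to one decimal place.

293.9°

Δλ = 37.67 − 158.65 = -120.98°.
θ = atan2( sin Δλ · cos φ₂ , cos φ₁ · sin φ₂ − sin φ₁ · cos φ₂ · cos Δλ )
  = atan2(-0.85620, 0.37959) = -66.091° → normalised to [0°, 360°): 293.909°.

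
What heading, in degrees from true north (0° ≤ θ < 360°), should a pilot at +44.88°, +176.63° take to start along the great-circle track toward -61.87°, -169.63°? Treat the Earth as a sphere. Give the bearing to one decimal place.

Δλ = -169.63 − 176.63 = -346.26°; wrapped into (−180°, 180°]: 13.74°.
θ = atan2( sin Δλ · cos φ₂ , cos φ₁ · sin φ₂ − sin φ₁ · cos φ₂ · cos Δλ )
  = atan2(0.11198, -0.94805) = 173.264° → normalised to [0°, 360°): 173.264°.

173.3°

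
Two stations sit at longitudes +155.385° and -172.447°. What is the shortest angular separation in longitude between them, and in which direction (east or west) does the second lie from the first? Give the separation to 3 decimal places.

Raw difference: -172.447 − 155.385 = -327.832°.
Normalise into (−180°, 180°]: -327.832° + 360° = 32.168°.
Positive ⇒ the second point lies to the east; separation 32.168°.

32.168° east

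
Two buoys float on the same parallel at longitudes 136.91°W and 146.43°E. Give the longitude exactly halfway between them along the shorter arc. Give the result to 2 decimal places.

Signed shortest Δλ from -136.91° to +146.43° is -76.66°.
Midpoint longitude = -136.91° + (-76.66°)/2 = -136.91° − 38.33° = -175.24°.
(The naïve average (-136.91 + +146.43)/2 = 4.76° is on the wrong side of the globe.)

175.24°W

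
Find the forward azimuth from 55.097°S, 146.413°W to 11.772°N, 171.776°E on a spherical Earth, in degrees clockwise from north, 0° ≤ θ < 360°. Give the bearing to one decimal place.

Δλ = 171.776 − -146.413 = 318.189°; wrapped into (−180°, 180°]: -41.811°.
θ = atan2( sin Δλ · cos φ₂ , cos φ₁ · sin φ₂ − sin φ₁ · cos φ₂ · cos Δλ )
  = atan2(-0.65265, 0.71516) = -42.384° → normalised to [0°, 360°): 317.616°.

317.6°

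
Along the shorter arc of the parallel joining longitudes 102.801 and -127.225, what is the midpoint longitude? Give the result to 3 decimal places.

Signed shortest Δλ from +102.801° to -127.225° is +129.974°.
Midpoint longitude = +102.801° + (+129.974°)/2 = +102.801° + 64.987° = +167.788°.
(The naïve average (+102.801 + -127.225)/2 = -12.212° is on the wrong side of the globe.)

+167.788°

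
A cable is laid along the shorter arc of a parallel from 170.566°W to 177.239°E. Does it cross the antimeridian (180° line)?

Yes

Naïve |177.239 − -170.566| = 347.805° > 180°, so the shorter arc goes the other way round — across 180°.
Signed shortest Δλ = ((177.239 − -170.566 + 180) mod 360) − 180 = -12.195°.
Going west by 12.195° from -170.566° passes through 180° before reaching +177.239°.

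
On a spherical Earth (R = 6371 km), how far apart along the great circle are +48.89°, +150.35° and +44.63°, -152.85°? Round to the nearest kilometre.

4251 km

Δλ = -152.85 − 150.35 = -303.20°; wrapped into (−180°, 180°]: 56.80°.
Δφ = 44.63 − 48.89 = -4.26°.
a = sin²(Δφ/2) + cos φ₁ · cos φ₂ · sin²(Δλ/2) = 0.107234.
c = 2·atan2(√a, √(1−a)) = 0.66724 rad → d = 6371·c ≈ 4250.98 km.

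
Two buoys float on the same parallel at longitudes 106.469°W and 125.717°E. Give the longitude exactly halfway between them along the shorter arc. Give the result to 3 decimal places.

Signed shortest Δλ from -106.469° to +125.717° is -127.814°.
Midpoint longitude = -106.469° + (-127.814°)/2 = -106.469° − 63.907° = -170.376°.
(The naïve average (-106.469 + +125.717)/2 = 9.624° is on the wrong side of the globe.)

170.376°W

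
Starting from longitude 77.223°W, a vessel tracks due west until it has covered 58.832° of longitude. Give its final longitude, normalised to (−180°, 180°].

Start at -77.223°; shift −58.832° → -136.055°.
-136.055° already lies in (−180°, 180°].

136.055°W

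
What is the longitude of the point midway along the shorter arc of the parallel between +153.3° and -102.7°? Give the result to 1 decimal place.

Signed shortest Δλ from +153.3° to -102.7° is +104.0°.
Midpoint longitude = +153.3° + (+104.0°)/2 = +153.3° + 52.0° = +205.3°.
Normalise into (−180°, 180°]: -154.7°.
(The naïve average (+153.3 + -102.7)/2 = 25.3° is on the wrong side of the globe.)

-154.7°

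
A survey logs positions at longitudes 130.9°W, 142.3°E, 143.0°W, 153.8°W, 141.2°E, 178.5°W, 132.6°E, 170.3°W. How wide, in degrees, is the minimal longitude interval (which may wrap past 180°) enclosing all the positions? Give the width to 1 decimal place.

96.5°

Sort the longitudes: -178.5°, -170.3°, -153.8°, -143.0°, -130.9°, +132.6°, +141.2°, +142.3°.
Eastward gaps between consecutive values (wrapping around): 8.2°, 16.5°, 10.8°, 12.1°, 263.5°, 8.6°, 1.1°, 39.2°.
Largest gap = 263.5° ⇒ minimal covering band is its complement: 360° − 263.5° = 96.5°.
Band runs from +132.6° eastward to -130.9°, crossing the antimeridian.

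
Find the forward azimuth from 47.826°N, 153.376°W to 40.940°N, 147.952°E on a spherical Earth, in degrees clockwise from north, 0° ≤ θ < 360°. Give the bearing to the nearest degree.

Δλ = 147.952 − -153.376 = 301.328°; wrapped into (−180°, 180°]: -58.672°.
θ = atan2( sin Δλ · cos φ₂ , cos φ₁ · sin φ₂ − sin φ₁ · cos φ₂ · cos Δλ )
  = atan2(-0.64526, 0.14886) = -77.009° → normalised to [0°, 360°): 282.991°.

283°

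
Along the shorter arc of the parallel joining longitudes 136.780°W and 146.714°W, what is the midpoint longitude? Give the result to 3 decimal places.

141.747°W

Signed shortest Δλ from -136.780° to -146.714° is -9.934°.
Midpoint longitude = -136.780° + (-9.934°)/2 = -136.780° − 4.967° = -141.747°.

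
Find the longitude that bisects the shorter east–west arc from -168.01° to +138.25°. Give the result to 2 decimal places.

+165.12°

Signed shortest Δλ from -168.01° to +138.25° is -53.74°.
Midpoint longitude = -168.01° + (-53.74°)/2 = -168.01° − 26.87° = -194.88°.
Normalise into (−180°, 180°]: +165.12°.
(The naïve average (-168.01 + +138.25)/2 = -14.88° is on the wrong side of the globe.)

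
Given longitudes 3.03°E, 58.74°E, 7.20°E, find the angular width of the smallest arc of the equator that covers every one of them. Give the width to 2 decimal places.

55.71°

Sort the longitudes: +3.03°, +7.20°, +58.74°.
Eastward gaps between consecutive values (wrapping around): 4.17°, 51.54°, 304.29°.
Largest gap = 304.29° ⇒ minimal covering band is its complement: 360° − 304.29° = 55.71°.
Band runs from +3.03° eastward to +58.74°.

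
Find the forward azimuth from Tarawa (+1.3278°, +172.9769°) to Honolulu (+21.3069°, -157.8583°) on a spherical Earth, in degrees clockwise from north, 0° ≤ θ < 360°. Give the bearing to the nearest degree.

53°

Δλ = -157.8583 − 172.9769 = -330.8352°; wrapped into (−180°, 180°]: 29.1648°.
θ = atan2( sin Δλ · cos φ₂ , cos φ₁ · sin φ₂ − sin φ₁ · cos φ₂ · cos Δλ )
  = atan2(0.45401, 0.34441) = 52.816° → normalised to [0°, 360°): 52.816°.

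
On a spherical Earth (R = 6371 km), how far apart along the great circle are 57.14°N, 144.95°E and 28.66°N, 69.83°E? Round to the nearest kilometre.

6485 km

Δλ = 69.83 − 144.95 = -75.12°.
Δφ = 28.66 − 57.14 = -28.48°.
a = sin²(Δφ/2) + cos φ₁ · cos φ₂ · sin²(Δλ/2) = 0.237432.
c = 2·atan2(√a, √(1−a)) = 1.01792 rad → d = 6371·c ≈ 6485.18 km.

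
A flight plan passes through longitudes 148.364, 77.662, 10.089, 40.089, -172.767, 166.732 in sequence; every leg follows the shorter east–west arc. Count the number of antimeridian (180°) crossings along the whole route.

2

Leg 1: +148.364° → +77.662°, shortest Δλ = -70.702° (west) — does not cross 180°.
Leg 2: +77.662° → +10.089°, shortest Δλ = -67.573° (west) — does not cross 180°.
Leg 3: +10.089° → +40.089°, shortest Δλ = 30.0° (east) — does not cross 180°.
Leg 4: +40.089° → -172.767°, shortest Δλ = 147.144° (east) — crosses 180°.
Leg 5: -172.767° → +166.732°, shortest Δλ = -20.501° (west) — crosses 180°.
Total crossings: 2.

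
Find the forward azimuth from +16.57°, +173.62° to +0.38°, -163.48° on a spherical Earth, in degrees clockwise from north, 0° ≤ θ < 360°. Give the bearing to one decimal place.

Δλ = -163.48 − 173.62 = -337.10°; wrapped into (−180°, 180°]: 22.90°.
θ = atan2( sin Δλ · cos φ₂ , cos φ₁ · sin φ₂ − sin φ₁ · cos φ₂ · cos Δλ )
  = atan2(0.38912, -0.25635) = 123.377° → normalised to [0°, 360°): 123.377°.

123.4°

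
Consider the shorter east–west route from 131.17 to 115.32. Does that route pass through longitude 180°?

No

Signed shortest Δλ = ((115.32 − 131.17 + 180) mod 360) − 180 = -15.85°.
Going west by 15.85° from +131.17° reaches +115.32° without touching 180°.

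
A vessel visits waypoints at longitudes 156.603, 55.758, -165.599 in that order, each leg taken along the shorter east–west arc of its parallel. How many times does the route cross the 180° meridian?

Leg 1: +156.603° → +55.758°, shortest Δλ = -100.845° (west) — does not cross 180°.
Leg 2: +55.758° → -165.599°, shortest Δλ = 138.643° (east) — crosses 180°.
Total crossings: 1.

1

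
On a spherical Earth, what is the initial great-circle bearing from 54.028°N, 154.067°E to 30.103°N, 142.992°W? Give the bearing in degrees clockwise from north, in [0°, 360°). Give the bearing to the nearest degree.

Δλ = -142.992 − 154.067 = -297.059°; wrapped into (−180°, 180°]: 62.941°.
θ = atan2( sin Δλ · cos φ₂ , cos φ₁ · sin φ₂ − sin φ₁ · cos φ₂ · cos Δλ )
  = atan2(0.77043, -0.02389) = 91.776° → normalised to [0°, 360°): 91.776°.

92°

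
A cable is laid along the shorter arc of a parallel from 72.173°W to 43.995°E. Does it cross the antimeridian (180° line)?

No

Signed shortest Δλ = ((43.995 − -72.173 + 180) mod 360) − 180 = 116.168°.
Going east by 116.168° from -72.173° reaches +43.995° without touching 180°.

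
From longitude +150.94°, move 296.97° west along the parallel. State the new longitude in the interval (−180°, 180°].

Start at +150.94°; shift −296.97° → -146.03°.
-146.03° already lies in (−180°, 180°].

-146.03°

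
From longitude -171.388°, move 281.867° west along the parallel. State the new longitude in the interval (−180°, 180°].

-93.255°

Start at -171.388°; shift −281.867° → -453.255°.
-453.255° lies outside (−180°, 180°]; add 360° → -93.255°.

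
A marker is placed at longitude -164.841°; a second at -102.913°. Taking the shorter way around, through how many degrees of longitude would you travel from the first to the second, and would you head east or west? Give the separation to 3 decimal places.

61.928° east

Raw difference: -102.913 − -164.841 = 61.928°.
Normalise into (−180°, 180°]: 61.928° stays 61.928°.
Positive ⇒ the second point lies to the east; separation 61.928°.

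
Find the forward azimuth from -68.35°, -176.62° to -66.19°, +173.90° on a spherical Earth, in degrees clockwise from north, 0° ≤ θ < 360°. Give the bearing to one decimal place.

Δλ = 173.90 − -176.62 = 350.52°; wrapped into (−180°, 180°]: -9.48°.
θ = atan2( sin Δλ · cos φ₂ , cos φ₁ · sin φ₂ − sin φ₁ · cos φ₂ · cos Δλ )
  = atan2(-0.06649, 0.03257) = -63.906° → normalised to [0°, 360°): 296.094°.

296.1°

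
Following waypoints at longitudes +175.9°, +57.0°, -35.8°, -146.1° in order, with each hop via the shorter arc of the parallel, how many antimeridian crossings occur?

Leg 1: +175.9° → +57.0°, shortest Δλ = -118.9° (west) — does not cross 180°.
Leg 2: +57.0° → -35.8°, shortest Δλ = -92.8° (west) — does not cross 180°.
Leg 3: -35.8° → -146.1°, shortest Δλ = -110.3° (west) — does not cross 180°.
Total crossings: 0.

0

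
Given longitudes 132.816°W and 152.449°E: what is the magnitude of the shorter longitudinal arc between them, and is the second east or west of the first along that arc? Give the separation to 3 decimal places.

74.735° west

Raw difference: 152.449 − -132.816 = 285.265°.
Normalise into (−180°, 180°]: 285.265° − 360° = -74.735°.
Negative ⇒ the second point lies to the west; separation 74.735°.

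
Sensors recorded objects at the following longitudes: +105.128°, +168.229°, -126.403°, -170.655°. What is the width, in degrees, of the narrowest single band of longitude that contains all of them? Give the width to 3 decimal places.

128.469°

Sort the longitudes: -170.655°, -126.403°, +105.128°, +168.229°.
Eastward gaps between consecutive values (wrapping around): 44.252°, 231.531°, 63.101°, 21.116°.
Largest gap = 231.531° ⇒ minimal covering band is its complement: 360° − 231.531° = 128.469°.
Band runs from +105.128° eastward to -126.403°, crossing the antimeridian.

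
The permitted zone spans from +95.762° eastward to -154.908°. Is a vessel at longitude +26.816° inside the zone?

No

Band width going east from +95.762° to -154.908°: ((-154.908 − 95.762) mod 360) = 109.330°.
Offset of +26.816° east of the west edge: ((26.816 − 95.762) mod 360) = 291.054°.
291.054° > 109.330° ⇒ outside.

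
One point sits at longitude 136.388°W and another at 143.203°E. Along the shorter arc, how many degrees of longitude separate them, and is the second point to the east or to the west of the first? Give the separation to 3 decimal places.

Raw difference: 143.203 − -136.388 = 279.591°.
Normalise into (−180°, 180°]: 279.591° − 360° = -80.409°.
Negative ⇒ the second point lies to the west; separation 80.409°.

80.409° west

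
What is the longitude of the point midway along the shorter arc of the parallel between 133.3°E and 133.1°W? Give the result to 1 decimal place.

Signed shortest Δλ from +133.3° to -133.1° is +93.6°.
Midpoint longitude = +133.3° + (+93.6°)/2 = +133.3° + 46.8° = +180.1°.
Normalise into (−180°, 180°]: -179.9°.
(The naïve average (+133.3 + -133.1)/2 = 0.1° is on the wrong side of the globe.)

179.9°W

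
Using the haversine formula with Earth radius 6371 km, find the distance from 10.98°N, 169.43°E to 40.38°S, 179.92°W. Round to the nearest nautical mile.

3140 nmi

Δλ = -179.92 − 169.43 = -349.35°; wrapped into (−180°, 180°]: 10.65°.
Δφ = -40.38 − 10.98 = -51.36°.
a = sin²(Δφ/2) + cos φ₁ · cos φ₂ · sin²(Δλ/2) = 0.194228.
c = 2·atan2(√a, √(1−a)) = 0.91279 rad → d = 6371·c ≈ 5815.36 km ≈ 3140.04 nmi.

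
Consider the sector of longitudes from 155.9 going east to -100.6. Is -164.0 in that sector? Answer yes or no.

Yes

Band width going east from +155.9° to -100.6°: ((-100.6 − 155.9) mod 360) = 103.5°.
Offset of -164.0° east of the west edge: ((-164.0 − 155.9) mod 360) = 40.1°.
40.1° ≤ 103.5° ⇒ inside.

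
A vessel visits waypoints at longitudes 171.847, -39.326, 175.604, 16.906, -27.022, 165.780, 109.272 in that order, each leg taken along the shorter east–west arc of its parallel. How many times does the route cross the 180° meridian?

3

Leg 1: +171.847° → -39.326°, shortest Δλ = 148.827° (east) — crosses 180°.
Leg 2: -39.326° → +175.604°, shortest Δλ = -145.07° (west) — crosses 180°.
Leg 3: +175.604° → +16.906°, shortest Δλ = -158.698° (west) — does not cross 180°.
Leg 4: +16.906° → -27.022°, shortest Δλ = -43.928° (west) — does not cross 180°.
Leg 5: -27.022° → +165.780°, shortest Δλ = -167.198° (west) — crosses 180°.
Leg 6: +165.780° → +109.272°, shortest Δλ = -56.508° (west) — does not cross 180°.
Total crossings: 3.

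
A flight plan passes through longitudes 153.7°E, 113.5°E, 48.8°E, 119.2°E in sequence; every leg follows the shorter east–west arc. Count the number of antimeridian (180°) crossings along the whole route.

Leg 1: +153.7° → +113.5°, shortest Δλ = -40.2° (west) — does not cross 180°.
Leg 2: +113.5° → +48.8°, shortest Δλ = -64.7° (west) — does not cross 180°.
Leg 3: +48.8° → +119.2°, shortest Δλ = 70.4° (east) — does not cross 180°.
Total crossings: 0.

0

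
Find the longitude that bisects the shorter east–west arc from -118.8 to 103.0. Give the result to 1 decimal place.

Signed shortest Δλ from -118.8° to +103.0° is -138.2°.
Midpoint longitude = -118.8° + (-138.2°)/2 = -118.8° − 69.1° = -187.9°.
Normalise into (−180°, 180°]: +172.1°.
(The naïve average (-118.8 + +103.0)/2 = -7.9° is on the wrong side of the globe.)

+172.1°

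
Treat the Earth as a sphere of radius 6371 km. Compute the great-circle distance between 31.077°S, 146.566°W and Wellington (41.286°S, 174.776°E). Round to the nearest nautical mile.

1953 nmi

Δλ = 174.776 − -146.566 = 321.342°; wrapped into (−180°, 180°]: -38.658°.
Δφ = -41.286 − -31.077 = -10.209°.
a = sin²(Δφ/2) + cos φ₁ · cos φ₂ · sin²(Δλ/2) = 0.078424.
c = 2·atan2(√a, √(1−a)) = 0.56768 rad → d = 6371·c ≈ 3616.66 km ≈ 1952.84 nmi.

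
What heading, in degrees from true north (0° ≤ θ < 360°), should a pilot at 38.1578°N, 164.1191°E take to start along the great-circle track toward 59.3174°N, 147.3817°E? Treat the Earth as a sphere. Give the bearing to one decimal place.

Δλ = 147.3817 − 164.1191 = -16.7374°.
θ = atan2( sin Δλ · cos φ₂ , cos φ₁ · sin φ₂ − sin φ₁ · cos φ₂ · cos Δλ )
  = atan2(-0.14695, 0.37432) = -21.434° → normalised to [0°, 360°): 338.566°.

338.6°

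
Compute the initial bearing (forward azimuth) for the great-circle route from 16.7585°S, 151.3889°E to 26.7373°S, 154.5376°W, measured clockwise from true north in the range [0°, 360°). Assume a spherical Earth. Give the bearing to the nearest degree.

Δλ = -154.5376 − 151.3889 = -305.9265°; wrapped into (−180°, 180°]: 54.0735°.
θ = atan2( sin Δλ · cos φ₂ , cos φ₁ · sin φ₂ − sin φ₁ · cos φ₂ · cos Δλ )
  = atan2(0.72319, -0.27970) = 111.144° → normalised to [0°, 360°): 111.144°.

111°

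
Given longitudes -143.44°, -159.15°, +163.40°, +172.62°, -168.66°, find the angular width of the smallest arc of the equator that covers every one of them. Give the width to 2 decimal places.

Sort the longitudes: -168.66°, -159.15°, -143.44°, +163.40°, +172.62°.
Eastward gaps between consecutive values (wrapping around): 9.51°, 15.71°, 306.84°, 9.22°, 18.72°.
Largest gap = 306.84° ⇒ minimal covering band is its complement: 360° − 306.84° = 53.16°.
Band runs from +163.40° eastward to -143.44°, crossing the antimeridian.

53.16°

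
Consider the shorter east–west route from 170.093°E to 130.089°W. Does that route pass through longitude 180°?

Yes

Naïve |-130.089 − 170.093| = 300.182° > 180°, so the shorter arc goes the other way round — across 180°.
Signed shortest Δλ = ((-130.089 − 170.093 + 180) mod 360) − 180 = 59.818°.
Going east by 59.818° from +170.093° passes through 180° before reaching -130.089°.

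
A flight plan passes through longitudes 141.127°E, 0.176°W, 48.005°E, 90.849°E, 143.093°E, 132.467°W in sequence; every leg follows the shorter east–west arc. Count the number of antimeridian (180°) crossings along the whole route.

1

Leg 1: +141.127° → -0.176°, shortest Δλ = -141.303° (west) — does not cross 180°.
Leg 2: -0.176° → +48.005°, shortest Δλ = 48.181° (east) — does not cross 180°.
Leg 3: +48.005° → +90.849°, shortest Δλ = 42.844° (east) — does not cross 180°.
Leg 4: +90.849° → +143.093°, shortest Δλ = 52.244° (east) — does not cross 180°.
Leg 5: +143.093° → -132.467°, shortest Δλ = 84.44° (east) — crosses 180°.
Total crossings: 1.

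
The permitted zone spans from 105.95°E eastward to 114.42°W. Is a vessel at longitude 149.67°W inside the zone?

Band width going east from +105.95° to -114.42°: ((-114.42 − 105.95) mod 360) = 139.63°.
Offset of -149.67° east of the west edge: ((-149.67 − 105.95) mod 360) = 104.38°.
104.38° ≤ 139.63° ⇒ inside.

Yes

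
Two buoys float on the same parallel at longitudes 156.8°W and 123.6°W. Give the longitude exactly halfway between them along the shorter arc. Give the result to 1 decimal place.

Signed shortest Δλ from -156.8° to -123.6° is +33.2°.
Midpoint longitude = -156.8° + (+33.2°)/2 = -156.8° + 16.6° = -140.2°.

140.2°W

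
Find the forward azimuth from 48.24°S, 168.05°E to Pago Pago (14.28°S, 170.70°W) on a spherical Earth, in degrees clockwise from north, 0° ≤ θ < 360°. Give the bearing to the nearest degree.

Δλ = -170.70 − 168.05 = -338.75°; wrapped into (−180°, 180°]: 21.25°.
θ = atan2( sin Δλ · cos φ₂ , cos φ₁ · sin φ₂ − sin φ₁ · cos φ₂ · cos Δλ )
  = atan2(0.35124, 0.50946) = 34.584° → normalised to [0°, 360°): 34.584°.

35°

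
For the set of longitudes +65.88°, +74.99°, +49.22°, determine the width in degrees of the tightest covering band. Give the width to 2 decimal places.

25.77°

Sort the longitudes: +49.22°, +65.88°, +74.99°.
Eastward gaps between consecutive values (wrapping around): 16.66°, 9.11°, 334.23°.
Largest gap = 334.23° ⇒ minimal covering band is its complement: 360° − 334.23° = 25.77°.
Band runs from +49.22° eastward to +74.99°.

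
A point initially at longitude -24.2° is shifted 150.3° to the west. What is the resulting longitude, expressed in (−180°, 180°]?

-174.5°

Start at -24.2°; shift −150.3° → -174.5°.
-174.5° already lies in (−180°, 180°].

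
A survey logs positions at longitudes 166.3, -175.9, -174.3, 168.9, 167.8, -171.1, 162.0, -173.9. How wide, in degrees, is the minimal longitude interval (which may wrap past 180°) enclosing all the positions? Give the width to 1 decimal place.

Sort the longitudes: -175.9°, -174.3°, -173.9°, -171.1°, +162.0°, +166.3°, +167.8°, +168.9°.
Eastward gaps between consecutive values (wrapping around): 1.6°, 0.4°, 2.8°, 333.1°, 4.3°, 1.5°, 1.1°, 15.2°.
Largest gap = 333.1° ⇒ minimal covering band is its complement: 360° − 333.1° = 26.9°.
Band runs from +162.0° eastward to -171.1°, crossing the antimeridian.

26.9°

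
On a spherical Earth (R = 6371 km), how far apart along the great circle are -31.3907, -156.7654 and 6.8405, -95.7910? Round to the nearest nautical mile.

Δλ = -95.7910 − -156.7654 = 60.9744°.
Δφ = 6.8405 − -31.3907 = 38.2312°.
a = sin²(Δφ/2) + cos φ₁ · cos φ₂ · sin²(Δλ/2) = 0.325401.
c = 2·atan2(√a, √(1−a)) = 1.21408 rad → d = 6371·c ≈ 7734.92 km ≈ 4176.52 nmi.

4177 nmi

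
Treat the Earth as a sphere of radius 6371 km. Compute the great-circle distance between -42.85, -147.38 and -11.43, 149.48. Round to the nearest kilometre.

6966 km

Δλ = 149.48 − -147.38 = 296.86°; wrapped into (−180°, 180°]: -63.14°.
Δφ = -11.43 − -42.85 = 31.42°.
a = sin²(Δφ/2) + cos φ₁ · cos φ₂ · sin²(Δλ/2) = 0.270279.
c = 2·atan2(√a, √(1−a)) = 1.09343 rad → d = 6371·c ≈ 6966.23 km.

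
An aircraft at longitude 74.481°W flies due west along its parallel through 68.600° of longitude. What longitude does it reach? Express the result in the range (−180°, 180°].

Start at -74.481°; shift −68.600° → -143.081°.
-143.081° already lies in (−180°, 180°].

143.081°W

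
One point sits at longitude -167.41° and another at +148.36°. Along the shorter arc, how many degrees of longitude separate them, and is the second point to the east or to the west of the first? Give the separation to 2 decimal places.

Raw difference: 148.36 − -167.41 = 315.77°.
Normalise into (−180°, 180°]: 315.77° − 360° = -44.23°.
Negative ⇒ the second point lies to the west; separation 44.23°.

44.23° west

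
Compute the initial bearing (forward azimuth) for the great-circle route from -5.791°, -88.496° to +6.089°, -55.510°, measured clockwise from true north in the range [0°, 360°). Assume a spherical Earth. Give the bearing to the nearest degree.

Δλ = -55.510 − -88.496 = 32.986°.
θ = atan2( sin Δλ · cos φ₂ , cos φ₁ · sin φ₂ − sin φ₁ · cos φ₂ · cos Δλ )
  = atan2(0.54136, 0.18969) = 70.690° → normalised to [0°, 360°): 70.690°.

71°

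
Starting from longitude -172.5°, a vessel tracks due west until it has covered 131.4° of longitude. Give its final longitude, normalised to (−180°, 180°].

+56.1°

Start at -172.5°; shift −131.4° → -303.9°.
-303.9° lies outside (−180°, 180°]; add 360° → +56.1°.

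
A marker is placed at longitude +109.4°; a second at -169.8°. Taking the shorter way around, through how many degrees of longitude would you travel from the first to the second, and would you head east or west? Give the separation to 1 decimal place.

Raw difference: -169.8 − 109.4 = -279.2°.
Normalise into (−180°, 180°]: -279.2° + 360° = 80.8°.
Positive ⇒ the second point lies to the east; separation 80.8°.

80.8° east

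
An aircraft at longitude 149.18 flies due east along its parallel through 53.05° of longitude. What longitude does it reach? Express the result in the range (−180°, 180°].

Start at +149.18°; shift +53.05° → +202.23°.
+202.23° lies outside (−180°, 180°]; subtract 360° → -157.77°.

-157.77°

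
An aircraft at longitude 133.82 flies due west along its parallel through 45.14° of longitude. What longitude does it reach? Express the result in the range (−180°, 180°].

Start at +133.82°; shift −45.14° → +88.68°.
+88.68° already lies in (−180°, 180°].

+88.68°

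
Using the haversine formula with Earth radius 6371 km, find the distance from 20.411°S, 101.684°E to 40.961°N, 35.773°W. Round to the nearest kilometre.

Δλ = -35.773 − 101.684 = -137.457°.
Δφ = 40.961 − -20.411 = 61.372°.
a = sin²(Δφ/2) + cos φ₁ · cos φ₂ · sin²(Δλ/2) = 0.875033.
c = 2·atan2(√a, √(1−a)) = 2.41896 rad → d = 6371·c ≈ 15411.19 km.

15411 km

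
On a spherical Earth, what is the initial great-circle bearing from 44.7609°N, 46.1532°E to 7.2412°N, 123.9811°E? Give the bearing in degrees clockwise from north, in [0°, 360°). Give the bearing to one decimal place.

93.4°

Δλ = 123.9811 − 46.1532 = 77.8279°.
θ = atan2( sin Δλ · cos φ₂ , cos φ₁ · sin φ₂ − sin φ₁ · cos φ₂ · cos Δλ )
  = atan2(0.96972, -0.05779) = 93.410° → normalised to [0°, 360°): 93.410°.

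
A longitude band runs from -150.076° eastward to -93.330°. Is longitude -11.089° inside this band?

No

Band width going east from -150.076° to -93.330°: ((-93.330 − -150.076) mod 360) = 56.746°.
Offset of -11.089° east of the west edge: ((-11.089 − -150.076) mod 360) = 138.987°.
138.987° > 56.746° ⇒ outside.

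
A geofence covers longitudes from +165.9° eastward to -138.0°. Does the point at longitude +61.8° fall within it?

No

Band width going east from +165.9° to -138.0°: ((-138.0 − 165.9) mod 360) = 56.1°.
Offset of +61.8° east of the west edge: ((61.8 − 165.9) mod 360) = 255.9°.
255.9° > 56.1° ⇒ outside.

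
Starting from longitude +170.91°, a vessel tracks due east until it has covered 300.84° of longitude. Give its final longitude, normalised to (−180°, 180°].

Start at +170.91°; shift +300.84° → +471.75°.
+471.75° lies outside (−180°, 180°]; subtract 360° → +111.75°.

+111.75°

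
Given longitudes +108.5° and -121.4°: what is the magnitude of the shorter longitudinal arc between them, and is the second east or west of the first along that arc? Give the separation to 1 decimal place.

130.1° east

Raw difference: -121.4 − 108.5 = -229.9°.
Normalise into (−180°, 180°]: -229.9° + 360° = 130.1°.
Positive ⇒ the second point lies to the east; separation 130.1°.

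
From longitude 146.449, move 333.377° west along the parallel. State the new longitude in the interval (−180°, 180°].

Start at +146.449°; shift −333.377° → -186.928°.
-186.928° lies outside (−180°, 180°]; add 360° → +173.072°.

+173.072°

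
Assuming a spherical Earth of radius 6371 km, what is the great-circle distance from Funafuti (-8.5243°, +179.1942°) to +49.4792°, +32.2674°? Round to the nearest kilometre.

Δλ = 32.2674 − 179.1942 = -146.9268°.
Δφ = 49.4792 − -8.5243 = 58.0035°.
a = sin²(Δφ/2) + cos φ₁ · cos φ₂ · sin²(Δλ/2) = 0.825558.
c = 2·atan2(√a, √(1−a)) = 2.27985 rad → d = 6371·c ≈ 14524.93 km.

14525 km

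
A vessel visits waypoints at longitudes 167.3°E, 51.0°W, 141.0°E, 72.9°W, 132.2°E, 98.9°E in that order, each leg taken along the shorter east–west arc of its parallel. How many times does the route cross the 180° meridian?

4

Leg 1: +167.3° → -51.0°, shortest Δλ = 141.7° (east) — crosses 180°.
Leg 2: -51.0° → +141.0°, shortest Δλ = -168.0° (west) — crosses 180°.
Leg 3: +141.0° → -72.9°, shortest Δλ = 146.1° (east) — crosses 180°.
Leg 4: -72.9° → +132.2°, shortest Δλ = -154.9° (west) — crosses 180°.
Leg 5: +132.2° → +98.9°, shortest Δλ = -33.3° (west) — does not cross 180°.
Total crossings: 4.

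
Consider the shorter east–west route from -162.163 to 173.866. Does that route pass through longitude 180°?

Yes

Naïve |173.866 − -162.163| = 336.029° > 180°, so the shorter arc goes the other way round — across 180°.
Signed shortest Δλ = ((173.866 − -162.163 + 180) mod 360) − 180 = -23.971°.
Going west by 23.971° from -162.163° passes through 180° before reaching +173.866°.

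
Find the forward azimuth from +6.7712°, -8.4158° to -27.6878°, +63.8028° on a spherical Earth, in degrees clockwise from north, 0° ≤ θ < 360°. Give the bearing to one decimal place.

Δλ = 63.8028 − -8.4158 = 72.2186°.
θ = atan2( sin Δλ · cos φ₂ , cos φ₁ · sin φ₂ − sin φ₁ · cos φ₂ · cos Δλ )
  = atan2(0.84319, -0.49330) = 120.329° → normalised to [0°, 360°): 120.329°.

120.3°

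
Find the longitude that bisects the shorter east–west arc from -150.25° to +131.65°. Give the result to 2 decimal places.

+170.70°

Signed shortest Δλ from -150.25° to +131.65° is -78.10°.
Midpoint longitude = -150.25° + (-78.10°)/2 = -150.25° − 39.05° = -189.30°.
Normalise into (−180°, 180°]: +170.70°.
(The naïve average (-150.25 + +131.65)/2 = -9.3° is on the wrong side of the globe.)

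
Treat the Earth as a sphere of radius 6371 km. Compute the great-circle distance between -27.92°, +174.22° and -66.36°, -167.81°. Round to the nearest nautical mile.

2402 nmi

Δλ = -167.81 − 174.22 = -342.03°; wrapped into (−180°, 180°]: 17.97°.
Δφ = -66.36 − -27.92 = -38.44°.
a = sin²(Δφ/2) + cos φ₁ · cos φ₂ · sin²(Δλ/2) = 0.117012.
c = 2·atan2(√a, √(1−a)) = 0.69824 rad → d = 6371·c ≈ 4448.48 km ≈ 2401.99 nmi.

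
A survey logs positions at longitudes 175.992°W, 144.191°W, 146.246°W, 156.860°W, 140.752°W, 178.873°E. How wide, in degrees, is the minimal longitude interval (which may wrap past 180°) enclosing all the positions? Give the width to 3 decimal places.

40.375°

Sort the longitudes: -175.992°, -156.860°, -146.246°, -144.191°, -140.752°, +178.873°.
Eastward gaps between consecutive values (wrapping around): 19.132°, 10.614°, 2.055°, 3.439°, 319.625°, 5.135°.
Largest gap = 319.625° ⇒ minimal covering band is its complement: 360° − 319.625° = 40.375°.
Band runs from +178.873° eastward to -140.752°, crossing the antimeridian.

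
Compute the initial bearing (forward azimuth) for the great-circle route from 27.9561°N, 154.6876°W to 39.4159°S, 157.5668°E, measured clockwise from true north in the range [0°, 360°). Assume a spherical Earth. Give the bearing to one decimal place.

Δλ = 157.5668 − -154.6876 = 312.2544°; wrapped into (−180°, 180°]: -47.7456°.
θ = atan2( sin Δλ · cos φ₂ , cos φ₁ · sin φ₂ − sin φ₁ · cos φ₂ · cos Δλ )
  = atan2(-0.57182, -0.80438) = -144.592° → normalised to [0°, 360°): 215.408°.

215.4°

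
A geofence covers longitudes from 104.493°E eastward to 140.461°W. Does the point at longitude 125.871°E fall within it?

Yes

Band width going east from +104.493° to -140.461°: ((-140.461 − 104.493) mod 360) = 115.046°.
Offset of +125.871° east of the west edge: ((125.871 − 104.493) mod 360) = 21.378°.
21.378° ≤ 115.046° ⇒ inside.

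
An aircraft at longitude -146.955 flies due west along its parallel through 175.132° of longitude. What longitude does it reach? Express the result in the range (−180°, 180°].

+37.913°

Start at -146.955°; shift −175.132° → -322.087°.
-322.087° lies outside (−180°, 180°]; add 360° → +37.913°.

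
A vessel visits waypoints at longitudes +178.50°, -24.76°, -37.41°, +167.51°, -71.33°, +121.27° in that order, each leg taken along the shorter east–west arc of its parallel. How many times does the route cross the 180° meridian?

4

Leg 1: +178.50° → -24.76°, shortest Δλ = 156.74° (east) — crosses 180°.
Leg 2: -24.76° → -37.41°, shortest Δλ = -12.65° (west) — does not cross 180°.
Leg 3: -37.41° → +167.51°, shortest Δλ = -155.08° (west) — crosses 180°.
Leg 4: +167.51° → -71.33°, shortest Δλ = 121.16° (east) — crosses 180°.
Leg 5: -71.33° → +121.27°, shortest Δλ = -167.4° (west) — crosses 180°.
Total crossings: 4.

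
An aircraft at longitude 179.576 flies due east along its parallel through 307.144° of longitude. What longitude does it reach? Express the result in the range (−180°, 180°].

+126.720°

Start at +179.576°; shift +307.144° → +486.720°.
+486.720° lies outside (−180°, 180°]; subtract 360° → +126.720°.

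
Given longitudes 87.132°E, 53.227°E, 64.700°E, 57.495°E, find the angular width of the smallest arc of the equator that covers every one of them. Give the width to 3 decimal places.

Sort the longitudes: +53.227°, +57.495°, +64.700°, +87.132°.
Eastward gaps between consecutive values (wrapping around): 4.268°, 7.205°, 22.432°, 326.095°.
Largest gap = 326.095° ⇒ minimal covering band is its complement: 360° − 326.095° = 33.905°.
Band runs from +53.227° eastward to +87.132°.

33.905°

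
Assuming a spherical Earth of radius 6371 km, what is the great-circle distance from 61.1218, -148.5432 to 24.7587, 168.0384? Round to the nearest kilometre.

Δλ = 168.0384 − -148.5432 = 316.5816°; wrapped into (−180°, 180°]: -43.4184°.
Δφ = 24.7587 − 61.1218 = -36.3631°.
a = sin²(Δφ/2) + cos φ₁ · cos φ₂ · sin²(Δλ/2) = 0.157367.
c = 2·atan2(√a, √(1−a)) = 0.81583 rad → d = 6371·c ≈ 5197.63 km.

5198 km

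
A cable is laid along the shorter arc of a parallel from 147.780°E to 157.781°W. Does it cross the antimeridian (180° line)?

Naïve |-157.781 − 147.780| = 305.561° > 180°, so the shorter arc goes the other way round — across 180°.
Signed shortest Δλ = ((-157.781 − 147.780 + 180) mod 360) − 180 = 54.439°.
Going east by 54.439° from +147.780° passes through 180° before reaching -157.781°.

Yes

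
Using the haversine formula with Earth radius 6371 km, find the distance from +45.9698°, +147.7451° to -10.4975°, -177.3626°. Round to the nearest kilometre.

Δλ = -177.3626 − 147.7451 = -325.1077°; wrapped into (−180°, 180°]: 34.8923°.
Δφ = -10.4975 − 45.9698 = -56.4673°.
a = sin²(Δφ/2) + cos φ₁ · cos φ₂ · sin²(Δλ/2) = 0.285222.
c = 2·atan2(√a, √(1−a)) = 1.12679 rad → d = 6371·c ≈ 7178.81 km.

7179 km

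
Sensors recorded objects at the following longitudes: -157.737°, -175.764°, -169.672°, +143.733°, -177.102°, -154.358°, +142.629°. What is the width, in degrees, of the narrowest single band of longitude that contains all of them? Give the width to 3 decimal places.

Sort the longitudes: -177.102°, -175.764°, -169.672°, -157.737°, -154.358°, +142.629°, +143.733°.
Eastward gaps between consecutive values (wrapping around): 1.338°, 6.092°, 11.935°, 3.379°, 296.987°, 1.104°, 39.165°.
Largest gap = 296.987° ⇒ minimal covering band is its complement: 360° − 296.987° = 63.013°.
Band runs from +142.629° eastward to -154.358°, crossing the antimeridian.

63.013°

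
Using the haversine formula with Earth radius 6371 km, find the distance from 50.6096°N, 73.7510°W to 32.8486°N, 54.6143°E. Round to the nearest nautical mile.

Δλ = 54.6143 − -73.7510 = 128.3653°.
Δφ = 32.8486 − 50.6096 = -17.7610°.
a = sin²(Δφ/2) + cos φ₁ · cos φ₂ · sin²(Δλ/2) = 0.455848.
c = 2·atan2(√a, √(1−a)) = 1.48238 rad → d = 6371·c ≈ 9444.23 km ≈ 5099.48 nmi.

5099 nmi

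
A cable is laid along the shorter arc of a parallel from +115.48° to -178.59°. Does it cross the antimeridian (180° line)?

Yes

Naïve |-178.59 − 115.48| = 294.07° > 180°, so the shorter arc goes the other way round — across 180°.
Signed shortest Δλ = ((-178.59 − 115.48 + 180) mod 360) − 180 = 65.93°.
Going east by 65.93° from +115.48° passes through 180° before reaching -178.59°.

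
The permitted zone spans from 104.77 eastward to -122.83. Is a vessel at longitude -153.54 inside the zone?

Yes

Band width going east from +104.77° to -122.83°: ((-122.83 − 104.77) mod 360) = 132.40°.
Offset of -153.54° east of the west edge: ((-153.54 − 104.77) mod 360) = 101.69°.
101.69° ≤ 132.40° ⇒ inside.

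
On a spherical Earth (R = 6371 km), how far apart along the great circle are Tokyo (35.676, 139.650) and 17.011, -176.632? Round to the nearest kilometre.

4775 km

Δλ = -176.632 − 139.650 = -316.282°; wrapped into (−180°, 180°]: 43.718°.
Δφ = 17.011 − 35.676 = -18.665°.
a = sin²(Δφ/2) + cos φ₁ · cos φ₂ · sin²(Δλ/2) = 0.133979.
c = 2·atan2(√a, √(1−a)) = 0.74948 rad → d = 6371·c ≈ 4774.95 km.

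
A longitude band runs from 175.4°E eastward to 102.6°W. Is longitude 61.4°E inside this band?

No

Band width going east from +175.4° to -102.6°: ((-102.6 − 175.4) mod 360) = 82.0°.
Offset of +61.4° east of the west edge: ((61.4 − 175.4) mod 360) = 246.0°.
246.0° > 82.0° ⇒ outside.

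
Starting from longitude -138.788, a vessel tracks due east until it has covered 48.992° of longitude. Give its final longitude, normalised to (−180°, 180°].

-89.796°

Start at -138.788°; shift +48.992° → -89.796°.
-89.796° already lies in (−180°, 180°].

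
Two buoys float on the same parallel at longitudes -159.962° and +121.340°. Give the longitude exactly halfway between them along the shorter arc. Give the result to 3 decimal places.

+160.689°

Signed shortest Δλ from -159.962° to +121.340° is -78.698°.
Midpoint longitude = -159.962° + (-78.698°)/2 = -159.962° − 39.349° = -199.311°.
Normalise into (−180°, 180°]: +160.689°.
(The naïve average (-159.962 + +121.340)/2 = -19.311° is on the wrong side of the globe.)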